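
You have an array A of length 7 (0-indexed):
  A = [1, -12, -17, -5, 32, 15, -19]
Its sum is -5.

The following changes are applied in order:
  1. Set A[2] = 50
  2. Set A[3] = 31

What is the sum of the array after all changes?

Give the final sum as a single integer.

Answer: 98

Derivation:
Initial sum: -5
Change 1: A[2] -17 -> 50, delta = 67, sum = 62
Change 2: A[3] -5 -> 31, delta = 36, sum = 98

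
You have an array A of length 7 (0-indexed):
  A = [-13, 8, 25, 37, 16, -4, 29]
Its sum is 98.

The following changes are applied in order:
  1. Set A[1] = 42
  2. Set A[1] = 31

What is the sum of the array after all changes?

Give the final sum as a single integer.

Initial sum: 98
Change 1: A[1] 8 -> 42, delta = 34, sum = 132
Change 2: A[1] 42 -> 31, delta = -11, sum = 121

Answer: 121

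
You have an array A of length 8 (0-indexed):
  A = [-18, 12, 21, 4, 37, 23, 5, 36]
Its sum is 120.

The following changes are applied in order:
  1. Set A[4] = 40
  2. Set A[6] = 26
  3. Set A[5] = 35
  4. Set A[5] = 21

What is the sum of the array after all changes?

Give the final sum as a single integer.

Answer: 142

Derivation:
Initial sum: 120
Change 1: A[4] 37 -> 40, delta = 3, sum = 123
Change 2: A[6] 5 -> 26, delta = 21, sum = 144
Change 3: A[5] 23 -> 35, delta = 12, sum = 156
Change 4: A[5] 35 -> 21, delta = -14, sum = 142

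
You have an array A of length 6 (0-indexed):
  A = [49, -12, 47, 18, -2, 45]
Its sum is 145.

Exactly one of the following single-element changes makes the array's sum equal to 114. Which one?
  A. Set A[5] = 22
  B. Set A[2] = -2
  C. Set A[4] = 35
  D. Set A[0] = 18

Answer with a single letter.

Option A: A[5] 45->22, delta=-23, new_sum=145+(-23)=122
Option B: A[2] 47->-2, delta=-49, new_sum=145+(-49)=96
Option C: A[4] -2->35, delta=37, new_sum=145+(37)=182
Option D: A[0] 49->18, delta=-31, new_sum=145+(-31)=114 <-- matches target

Answer: D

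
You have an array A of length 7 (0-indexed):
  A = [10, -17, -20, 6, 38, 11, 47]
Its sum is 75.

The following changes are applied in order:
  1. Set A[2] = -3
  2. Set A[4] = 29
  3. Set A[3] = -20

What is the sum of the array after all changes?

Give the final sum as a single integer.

Initial sum: 75
Change 1: A[2] -20 -> -3, delta = 17, sum = 92
Change 2: A[4] 38 -> 29, delta = -9, sum = 83
Change 3: A[3] 6 -> -20, delta = -26, sum = 57

Answer: 57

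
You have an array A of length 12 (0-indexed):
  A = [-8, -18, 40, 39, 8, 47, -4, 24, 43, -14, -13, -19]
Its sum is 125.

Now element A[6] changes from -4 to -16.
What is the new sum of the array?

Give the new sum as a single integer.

Answer: 113

Derivation:
Old value at index 6: -4
New value at index 6: -16
Delta = -16 - -4 = -12
New sum = old_sum + delta = 125 + (-12) = 113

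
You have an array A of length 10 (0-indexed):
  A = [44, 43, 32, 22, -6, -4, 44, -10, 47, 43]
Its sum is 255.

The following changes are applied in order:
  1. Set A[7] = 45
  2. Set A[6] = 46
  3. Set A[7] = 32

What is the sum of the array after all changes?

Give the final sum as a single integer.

Initial sum: 255
Change 1: A[7] -10 -> 45, delta = 55, sum = 310
Change 2: A[6] 44 -> 46, delta = 2, sum = 312
Change 3: A[7] 45 -> 32, delta = -13, sum = 299

Answer: 299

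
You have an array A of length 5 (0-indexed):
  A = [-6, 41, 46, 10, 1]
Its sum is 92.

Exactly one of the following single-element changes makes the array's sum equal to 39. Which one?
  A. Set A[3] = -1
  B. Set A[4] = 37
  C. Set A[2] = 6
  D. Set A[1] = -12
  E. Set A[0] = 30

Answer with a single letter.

Answer: D

Derivation:
Option A: A[3] 10->-1, delta=-11, new_sum=92+(-11)=81
Option B: A[4] 1->37, delta=36, new_sum=92+(36)=128
Option C: A[2] 46->6, delta=-40, new_sum=92+(-40)=52
Option D: A[1] 41->-12, delta=-53, new_sum=92+(-53)=39 <-- matches target
Option E: A[0] -6->30, delta=36, new_sum=92+(36)=128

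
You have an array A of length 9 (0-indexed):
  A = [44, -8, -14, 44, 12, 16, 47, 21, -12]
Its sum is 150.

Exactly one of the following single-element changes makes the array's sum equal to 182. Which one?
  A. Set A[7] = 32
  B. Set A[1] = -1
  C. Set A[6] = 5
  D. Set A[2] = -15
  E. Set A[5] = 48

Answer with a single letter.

Answer: E

Derivation:
Option A: A[7] 21->32, delta=11, new_sum=150+(11)=161
Option B: A[1] -8->-1, delta=7, new_sum=150+(7)=157
Option C: A[6] 47->5, delta=-42, new_sum=150+(-42)=108
Option D: A[2] -14->-15, delta=-1, new_sum=150+(-1)=149
Option E: A[5] 16->48, delta=32, new_sum=150+(32)=182 <-- matches target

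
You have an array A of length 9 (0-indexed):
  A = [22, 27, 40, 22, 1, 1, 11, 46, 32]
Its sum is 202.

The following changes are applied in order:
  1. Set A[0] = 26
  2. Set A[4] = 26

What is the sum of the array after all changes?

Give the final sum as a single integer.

Initial sum: 202
Change 1: A[0] 22 -> 26, delta = 4, sum = 206
Change 2: A[4] 1 -> 26, delta = 25, sum = 231

Answer: 231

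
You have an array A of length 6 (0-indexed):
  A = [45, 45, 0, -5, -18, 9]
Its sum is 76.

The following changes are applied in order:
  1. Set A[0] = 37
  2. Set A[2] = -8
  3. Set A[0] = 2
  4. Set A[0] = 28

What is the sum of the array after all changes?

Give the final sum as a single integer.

Answer: 51

Derivation:
Initial sum: 76
Change 1: A[0] 45 -> 37, delta = -8, sum = 68
Change 2: A[2] 0 -> -8, delta = -8, sum = 60
Change 3: A[0] 37 -> 2, delta = -35, sum = 25
Change 4: A[0] 2 -> 28, delta = 26, sum = 51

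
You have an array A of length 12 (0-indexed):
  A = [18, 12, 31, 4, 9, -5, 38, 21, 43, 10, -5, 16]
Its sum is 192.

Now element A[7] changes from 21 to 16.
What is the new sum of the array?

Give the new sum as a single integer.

Old value at index 7: 21
New value at index 7: 16
Delta = 16 - 21 = -5
New sum = old_sum + delta = 192 + (-5) = 187

Answer: 187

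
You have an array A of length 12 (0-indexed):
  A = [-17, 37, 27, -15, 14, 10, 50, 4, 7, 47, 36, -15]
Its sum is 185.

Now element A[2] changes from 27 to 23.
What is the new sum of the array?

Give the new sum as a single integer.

Old value at index 2: 27
New value at index 2: 23
Delta = 23 - 27 = -4
New sum = old_sum + delta = 185 + (-4) = 181

Answer: 181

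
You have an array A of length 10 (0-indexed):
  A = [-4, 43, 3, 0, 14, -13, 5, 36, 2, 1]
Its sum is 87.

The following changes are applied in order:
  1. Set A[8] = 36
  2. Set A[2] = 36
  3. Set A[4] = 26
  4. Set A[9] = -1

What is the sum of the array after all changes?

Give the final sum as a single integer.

Initial sum: 87
Change 1: A[8] 2 -> 36, delta = 34, sum = 121
Change 2: A[2] 3 -> 36, delta = 33, sum = 154
Change 3: A[4] 14 -> 26, delta = 12, sum = 166
Change 4: A[9] 1 -> -1, delta = -2, sum = 164

Answer: 164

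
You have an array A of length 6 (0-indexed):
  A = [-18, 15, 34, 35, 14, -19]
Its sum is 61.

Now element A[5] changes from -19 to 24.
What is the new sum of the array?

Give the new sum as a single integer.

Answer: 104

Derivation:
Old value at index 5: -19
New value at index 5: 24
Delta = 24 - -19 = 43
New sum = old_sum + delta = 61 + (43) = 104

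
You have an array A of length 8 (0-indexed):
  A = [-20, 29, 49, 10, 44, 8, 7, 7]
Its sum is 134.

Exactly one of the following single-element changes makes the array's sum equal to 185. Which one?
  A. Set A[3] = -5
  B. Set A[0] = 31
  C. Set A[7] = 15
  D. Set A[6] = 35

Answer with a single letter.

Option A: A[3] 10->-5, delta=-15, new_sum=134+(-15)=119
Option B: A[0] -20->31, delta=51, new_sum=134+(51)=185 <-- matches target
Option C: A[7] 7->15, delta=8, new_sum=134+(8)=142
Option D: A[6] 7->35, delta=28, new_sum=134+(28)=162

Answer: B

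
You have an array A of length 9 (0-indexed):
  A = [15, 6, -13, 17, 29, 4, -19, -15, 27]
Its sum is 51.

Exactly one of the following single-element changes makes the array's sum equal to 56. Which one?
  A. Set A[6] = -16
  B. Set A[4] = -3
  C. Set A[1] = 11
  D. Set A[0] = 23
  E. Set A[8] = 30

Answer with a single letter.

Answer: C

Derivation:
Option A: A[6] -19->-16, delta=3, new_sum=51+(3)=54
Option B: A[4] 29->-3, delta=-32, new_sum=51+(-32)=19
Option C: A[1] 6->11, delta=5, new_sum=51+(5)=56 <-- matches target
Option D: A[0] 15->23, delta=8, new_sum=51+(8)=59
Option E: A[8] 27->30, delta=3, new_sum=51+(3)=54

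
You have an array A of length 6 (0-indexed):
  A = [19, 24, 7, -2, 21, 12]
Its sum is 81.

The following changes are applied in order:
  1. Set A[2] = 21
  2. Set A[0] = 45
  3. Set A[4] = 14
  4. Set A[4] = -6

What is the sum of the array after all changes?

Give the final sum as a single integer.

Answer: 94

Derivation:
Initial sum: 81
Change 1: A[2] 7 -> 21, delta = 14, sum = 95
Change 2: A[0] 19 -> 45, delta = 26, sum = 121
Change 3: A[4] 21 -> 14, delta = -7, sum = 114
Change 4: A[4] 14 -> -6, delta = -20, sum = 94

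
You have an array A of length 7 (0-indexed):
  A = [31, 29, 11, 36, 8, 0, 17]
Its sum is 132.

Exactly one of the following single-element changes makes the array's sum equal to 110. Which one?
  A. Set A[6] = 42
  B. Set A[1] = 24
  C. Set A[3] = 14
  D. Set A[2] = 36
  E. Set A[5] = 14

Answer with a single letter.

Option A: A[6] 17->42, delta=25, new_sum=132+(25)=157
Option B: A[1] 29->24, delta=-5, new_sum=132+(-5)=127
Option C: A[3] 36->14, delta=-22, new_sum=132+(-22)=110 <-- matches target
Option D: A[2] 11->36, delta=25, new_sum=132+(25)=157
Option E: A[5] 0->14, delta=14, new_sum=132+(14)=146

Answer: C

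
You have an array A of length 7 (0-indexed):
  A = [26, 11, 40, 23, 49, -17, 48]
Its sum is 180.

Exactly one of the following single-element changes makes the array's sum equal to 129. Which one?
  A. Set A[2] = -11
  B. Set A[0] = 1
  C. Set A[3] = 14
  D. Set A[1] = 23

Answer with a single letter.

Answer: A

Derivation:
Option A: A[2] 40->-11, delta=-51, new_sum=180+(-51)=129 <-- matches target
Option B: A[0] 26->1, delta=-25, new_sum=180+(-25)=155
Option C: A[3] 23->14, delta=-9, new_sum=180+(-9)=171
Option D: A[1] 11->23, delta=12, new_sum=180+(12)=192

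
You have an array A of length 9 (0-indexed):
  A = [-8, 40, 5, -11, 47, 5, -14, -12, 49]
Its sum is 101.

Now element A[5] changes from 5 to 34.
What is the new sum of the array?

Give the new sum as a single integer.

Answer: 130

Derivation:
Old value at index 5: 5
New value at index 5: 34
Delta = 34 - 5 = 29
New sum = old_sum + delta = 101 + (29) = 130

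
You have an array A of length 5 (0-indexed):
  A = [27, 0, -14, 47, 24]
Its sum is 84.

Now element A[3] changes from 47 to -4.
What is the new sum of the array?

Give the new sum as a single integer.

Old value at index 3: 47
New value at index 3: -4
Delta = -4 - 47 = -51
New sum = old_sum + delta = 84 + (-51) = 33

Answer: 33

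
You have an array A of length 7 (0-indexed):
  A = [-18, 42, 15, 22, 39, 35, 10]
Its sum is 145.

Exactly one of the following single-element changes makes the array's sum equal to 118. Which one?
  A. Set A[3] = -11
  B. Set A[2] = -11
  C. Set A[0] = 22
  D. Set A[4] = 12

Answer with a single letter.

Option A: A[3] 22->-11, delta=-33, new_sum=145+(-33)=112
Option B: A[2] 15->-11, delta=-26, new_sum=145+(-26)=119
Option C: A[0] -18->22, delta=40, new_sum=145+(40)=185
Option D: A[4] 39->12, delta=-27, new_sum=145+(-27)=118 <-- matches target

Answer: D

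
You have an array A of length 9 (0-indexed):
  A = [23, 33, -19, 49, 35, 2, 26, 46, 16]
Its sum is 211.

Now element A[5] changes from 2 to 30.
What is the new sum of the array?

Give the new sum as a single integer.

Old value at index 5: 2
New value at index 5: 30
Delta = 30 - 2 = 28
New sum = old_sum + delta = 211 + (28) = 239

Answer: 239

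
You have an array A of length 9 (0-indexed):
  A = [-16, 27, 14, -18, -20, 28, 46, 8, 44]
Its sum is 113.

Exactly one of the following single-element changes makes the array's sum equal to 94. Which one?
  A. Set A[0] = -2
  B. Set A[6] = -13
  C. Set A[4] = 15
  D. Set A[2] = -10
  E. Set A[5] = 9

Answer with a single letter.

Option A: A[0] -16->-2, delta=14, new_sum=113+(14)=127
Option B: A[6] 46->-13, delta=-59, new_sum=113+(-59)=54
Option C: A[4] -20->15, delta=35, new_sum=113+(35)=148
Option D: A[2] 14->-10, delta=-24, new_sum=113+(-24)=89
Option E: A[5] 28->9, delta=-19, new_sum=113+(-19)=94 <-- matches target

Answer: E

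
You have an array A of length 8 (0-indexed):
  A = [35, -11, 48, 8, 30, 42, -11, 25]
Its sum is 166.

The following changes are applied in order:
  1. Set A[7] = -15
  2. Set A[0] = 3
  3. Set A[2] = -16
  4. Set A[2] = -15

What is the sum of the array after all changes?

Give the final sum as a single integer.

Answer: 31

Derivation:
Initial sum: 166
Change 1: A[7] 25 -> -15, delta = -40, sum = 126
Change 2: A[0] 35 -> 3, delta = -32, sum = 94
Change 3: A[2] 48 -> -16, delta = -64, sum = 30
Change 4: A[2] -16 -> -15, delta = 1, sum = 31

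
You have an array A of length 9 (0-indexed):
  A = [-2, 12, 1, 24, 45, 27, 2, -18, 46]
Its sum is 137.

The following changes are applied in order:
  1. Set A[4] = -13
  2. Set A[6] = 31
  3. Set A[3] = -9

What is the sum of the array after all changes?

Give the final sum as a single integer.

Initial sum: 137
Change 1: A[4] 45 -> -13, delta = -58, sum = 79
Change 2: A[6] 2 -> 31, delta = 29, sum = 108
Change 3: A[3] 24 -> -9, delta = -33, sum = 75

Answer: 75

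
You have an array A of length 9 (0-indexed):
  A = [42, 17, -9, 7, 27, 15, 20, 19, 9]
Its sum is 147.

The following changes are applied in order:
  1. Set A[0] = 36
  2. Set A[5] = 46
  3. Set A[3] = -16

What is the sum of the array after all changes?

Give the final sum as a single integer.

Initial sum: 147
Change 1: A[0] 42 -> 36, delta = -6, sum = 141
Change 2: A[5] 15 -> 46, delta = 31, sum = 172
Change 3: A[3] 7 -> -16, delta = -23, sum = 149

Answer: 149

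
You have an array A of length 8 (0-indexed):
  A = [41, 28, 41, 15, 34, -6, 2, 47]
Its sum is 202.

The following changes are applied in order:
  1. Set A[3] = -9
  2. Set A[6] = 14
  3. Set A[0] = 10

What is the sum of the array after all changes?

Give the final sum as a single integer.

Answer: 159

Derivation:
Initial sum: 202
Change 1: A[3] 15 -> -9, delta = -24, sum = 178
Change 2: A[6] 2 -> 14, delta = 12, sum = 190
Change 3: A[0] 41 -> 10, delta = -31, sum = 159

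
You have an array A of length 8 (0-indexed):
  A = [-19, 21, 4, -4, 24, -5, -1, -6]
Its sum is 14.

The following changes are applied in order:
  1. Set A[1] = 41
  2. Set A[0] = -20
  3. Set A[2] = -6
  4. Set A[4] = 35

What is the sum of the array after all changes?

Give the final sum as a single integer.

Initial sum: 14
Change 1: A[1] 21 -> 41, delta = 20, sum = 34
Change 2: A[0] -19 -> -20, delta = -1, sum = 33
Change 3: A[2] 4 -> -6, delta = -10, sum = 23
Change 4: A[4] 24 -> 35, delta = 11, sum = 34

Answer: 34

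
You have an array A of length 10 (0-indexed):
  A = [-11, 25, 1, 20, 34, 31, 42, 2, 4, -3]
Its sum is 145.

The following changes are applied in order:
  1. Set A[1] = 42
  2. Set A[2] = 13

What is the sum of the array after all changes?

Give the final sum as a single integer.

Initial sum: 145
Change 1: A[1] 25 -> 42, delta = 17, sum = 162
Change 2: A[2] 1 -> 13, delta = 12, sum = 174

Answer: 174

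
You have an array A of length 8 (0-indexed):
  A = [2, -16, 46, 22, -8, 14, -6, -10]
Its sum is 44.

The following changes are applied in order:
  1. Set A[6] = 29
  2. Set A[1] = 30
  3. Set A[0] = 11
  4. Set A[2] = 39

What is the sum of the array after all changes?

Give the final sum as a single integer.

Initial sum: 44
Change 1: A[6] -6 -> 29, delta = 35, sum = 79
Change 2: A[1] -16 -> 30, delta = 46, sum = 125
Change 3: A[0] 2 -> 11, delta = 9, sum = 134
Change 4: A[2] 46 -> 39, delta = -7, sum = 127

Answer: 127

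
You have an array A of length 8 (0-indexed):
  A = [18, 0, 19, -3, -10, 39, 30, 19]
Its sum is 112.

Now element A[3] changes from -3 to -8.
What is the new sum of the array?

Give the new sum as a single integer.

Old value at index 3: -3
New value at index 3: -8
Delta = -8 - -3 = -5
New sum = old_sum + delta = 112 + (-5) = 107

Answer: 107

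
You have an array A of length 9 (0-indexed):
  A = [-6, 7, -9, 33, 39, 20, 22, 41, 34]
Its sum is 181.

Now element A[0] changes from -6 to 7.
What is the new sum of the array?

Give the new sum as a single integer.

Answer: 194

Derivation:
Old value at index 0: -6
New value at index 0: 7
Delta = 7 - -6 = 13
New sum = old_sum + delta = 181 + (13) = 194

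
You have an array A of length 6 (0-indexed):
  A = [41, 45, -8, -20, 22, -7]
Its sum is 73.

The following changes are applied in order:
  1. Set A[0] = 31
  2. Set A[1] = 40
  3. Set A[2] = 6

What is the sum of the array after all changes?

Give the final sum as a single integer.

Initial sum: 73
Change 1: A[0] 41 -> 31, delta = -10, sum = 63
Change 2: A[1] 45 -> 40, delta = -5, sum = 58
Change 3: A[2] -8 -> 6, delta = 14, sum = 72

Answer: 72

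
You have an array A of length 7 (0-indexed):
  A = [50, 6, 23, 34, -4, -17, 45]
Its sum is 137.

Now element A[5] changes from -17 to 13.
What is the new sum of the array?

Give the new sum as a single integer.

Old value at index 5: -17
New value at index 5: 13
Delta = 13 - -17 = 30
New sum = old_sum + delta = 137 + (30) = 167

Answer: 167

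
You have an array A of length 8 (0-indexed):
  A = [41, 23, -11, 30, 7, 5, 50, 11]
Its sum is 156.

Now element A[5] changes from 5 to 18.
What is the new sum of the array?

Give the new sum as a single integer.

Old value at index 5: 5
New value at index 5: 18
Delta = 18 - 5 = 13
New sum = old_sum + delta = 156 + (13) = 169

Answer: 169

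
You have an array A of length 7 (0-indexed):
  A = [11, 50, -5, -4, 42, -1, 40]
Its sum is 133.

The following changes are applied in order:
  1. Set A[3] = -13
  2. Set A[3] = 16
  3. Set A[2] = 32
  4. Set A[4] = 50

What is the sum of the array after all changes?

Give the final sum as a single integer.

Initial sum: 133
Change 1: A[3] -4 -> -13, delta = -9, sum = 124
Change 2: A[3] -13 -> 16, delta = 29, sum = 153
Change 3: A[2] -5 -> 32, delta = 37, sum = 190
Change 4: A[4] 42 -> 50, delta = 8, sum = 198

Answer: 198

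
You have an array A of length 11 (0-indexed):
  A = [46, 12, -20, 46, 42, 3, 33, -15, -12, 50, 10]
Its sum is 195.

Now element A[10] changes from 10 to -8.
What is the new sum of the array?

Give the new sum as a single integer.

Answer: 177

Derivation:
Old value at index 10: 10
New value at index 10: -8
Delta = -8 - 10 = -18
New sum = old_sum + delta = 195 + (-18) = 177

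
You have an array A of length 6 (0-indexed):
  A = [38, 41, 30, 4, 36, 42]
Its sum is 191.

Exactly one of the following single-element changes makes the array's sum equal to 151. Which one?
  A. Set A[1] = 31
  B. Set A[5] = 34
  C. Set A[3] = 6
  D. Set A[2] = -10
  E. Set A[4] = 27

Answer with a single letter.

Option A: A[1] 41->31, delta=-10, new_sum=191+(-10)=181
Option B: A[5] 42->34, delta=-8, new_sum=191+(-8)=183
Option C: A[3] 4->6, delta=2, new_sum=191+(2)=193
Option D: A[2] 30->-10, delta=-40, new_sum=191+(-40)=151 <-- matches target
Option E: A[4] 36->27, delta=-9, new_sum=191+(-9)=182

Answer: D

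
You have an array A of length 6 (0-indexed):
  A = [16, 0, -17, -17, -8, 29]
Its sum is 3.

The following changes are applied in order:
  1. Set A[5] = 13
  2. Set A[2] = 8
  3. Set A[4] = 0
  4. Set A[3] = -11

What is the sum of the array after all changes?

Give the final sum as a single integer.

Initial sum: 3
Change 1: A[5] 29 -> 13, delta = -16, sum = -13
Change 2: A[2] -17 -> 8, delta = 25, sum = 12
Change 3: A[4] -8 -> 0, delta = 8, sum = 20
Change 4: A[3] -17 -> -11, delta = 6, sum = 26

Answer: 26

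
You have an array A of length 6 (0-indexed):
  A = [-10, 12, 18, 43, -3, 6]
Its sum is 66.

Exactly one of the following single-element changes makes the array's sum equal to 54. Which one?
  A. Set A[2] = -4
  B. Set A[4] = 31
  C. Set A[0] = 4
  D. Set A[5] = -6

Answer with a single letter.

Option A: A[2] 18->-4, delta=-22, new_sum=66+(-22)=44
Option B: A[4] -3->31, delta=34, new_sum=66+(34)=100
Option C: A[0] -10->4, delta=14, new_sum=66+(14)=80
Option D: A[5] 6->-6, delta=-12, new_sum=66+(-12)=54 <-- matches target

Answer: D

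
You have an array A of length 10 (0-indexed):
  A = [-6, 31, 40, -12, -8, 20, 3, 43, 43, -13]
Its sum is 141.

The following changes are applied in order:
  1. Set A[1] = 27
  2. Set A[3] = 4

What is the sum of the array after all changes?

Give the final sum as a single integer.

Initial sum: 141
Change 1: A[1] 31 -> 27, delta = -4, sum = 137
Change 2: A[3] -12 -> 4, delta = 16, sum = 153

Answer: 153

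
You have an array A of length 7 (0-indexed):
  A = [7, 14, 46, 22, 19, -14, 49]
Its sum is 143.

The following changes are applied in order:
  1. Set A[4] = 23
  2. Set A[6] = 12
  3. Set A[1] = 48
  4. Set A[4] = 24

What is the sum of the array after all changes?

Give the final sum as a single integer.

Initial sum: 143
Change 1: A[4] 19 -> 23, delta = 4, sum = 147
Change 2: A[6] 49 -> 12, delta = -37, sum = 110
Change 3: A[1] 14 -> 48, delta = 34, sum = 144
Change 4: A[4] 23 -> 24, delta = 1, sum = 145

Answer: 145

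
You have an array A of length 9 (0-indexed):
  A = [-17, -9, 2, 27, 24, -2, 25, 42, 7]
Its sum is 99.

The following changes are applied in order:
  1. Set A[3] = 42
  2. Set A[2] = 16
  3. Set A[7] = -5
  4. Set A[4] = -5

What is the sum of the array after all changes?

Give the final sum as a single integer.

Answer: 52

Derivation:
Initial sum: 99
Change 1: A[3] 27 -> 42, delta = 15, sum = 114
Change 2: A[2] 2 -> 16, delta = 14, sum = 128
Change 3: A[7] 42 -> -5, delta = -47, sum = 81
Change 4: A[4] 24 -> -5, delta = -29, sum = 52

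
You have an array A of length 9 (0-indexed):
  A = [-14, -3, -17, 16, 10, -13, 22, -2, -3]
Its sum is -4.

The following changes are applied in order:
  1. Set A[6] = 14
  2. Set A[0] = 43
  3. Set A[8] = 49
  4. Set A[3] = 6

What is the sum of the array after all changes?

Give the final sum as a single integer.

Initial sum: -4
Change 1: A[6] 22 -> 14, delta = -8, sum = -12
Change 2: A[0] -14 -> 43, delta = 57, sum = 45
Change 3: A[8] -3 -> 49, delta = 52, sum = 97
Change 4: A[3] 16 -> 6, delta = -10, sum = 87

Answer: 87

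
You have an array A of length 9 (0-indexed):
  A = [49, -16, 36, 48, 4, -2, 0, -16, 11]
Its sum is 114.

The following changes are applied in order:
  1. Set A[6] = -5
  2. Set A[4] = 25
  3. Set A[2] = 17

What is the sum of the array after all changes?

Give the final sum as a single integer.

Initial sum: 114
Change 1: A[6] 0 -> -5, delta = -5, sum = 109
Change 2: A[4] 4 -> 25, delta = 21, sum = 130
Change 3: A[2] 36 -> 17, delta = -19, sum = 111

Answer: 111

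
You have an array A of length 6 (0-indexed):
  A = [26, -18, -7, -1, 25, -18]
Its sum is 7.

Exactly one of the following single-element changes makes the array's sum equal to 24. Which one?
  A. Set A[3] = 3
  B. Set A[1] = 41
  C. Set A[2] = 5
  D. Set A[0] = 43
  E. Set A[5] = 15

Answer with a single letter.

Answer: D

Derivation:
Option A: A[3] -1->3, delta=4, new_sum=7+(4)=11
Option B: A[1] -18->41, delta=59, new_sum=7+(59)=66
Option C: A[2] -7->5, delta=12, new_sum=7+(12)=19
Option D: A[0] 26->43, delta=17, new_sum=7+(17)=24 <-- matches target
Option E: A[5] -18->15, delta=33, new_sum=7+(33)=40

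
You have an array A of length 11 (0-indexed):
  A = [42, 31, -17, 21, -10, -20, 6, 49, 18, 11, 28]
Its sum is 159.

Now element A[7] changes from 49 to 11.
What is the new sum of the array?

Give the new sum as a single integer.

Old value at index 7: 49
New value at index 7: 11
Delta = 11 - 49 = -38
New sum = old_sum + delta = 159 + (-38) = 121

Answer: 121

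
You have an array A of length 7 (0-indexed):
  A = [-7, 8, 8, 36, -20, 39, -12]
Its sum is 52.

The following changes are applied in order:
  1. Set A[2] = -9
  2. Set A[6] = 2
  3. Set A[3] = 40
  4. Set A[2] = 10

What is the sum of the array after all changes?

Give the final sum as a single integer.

Initial sum: 52
Change 1: A[2] 8 -> -9, delta = -17, sum = 35
Change 2: A[6] -12 -> 2, delta = 14, sum = 49
Change 3: A[3] 36 -> 40, delta = 4, sum = 53
Change 4: A[2] -9 -> 10, delta = 19, sum = 72

Answer: 72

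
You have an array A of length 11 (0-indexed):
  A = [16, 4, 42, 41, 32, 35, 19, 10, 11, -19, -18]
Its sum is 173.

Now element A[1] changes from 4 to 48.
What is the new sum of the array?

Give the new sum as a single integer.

Answer: 217

Derivation:
Old value at index 1: 4
New value at index 1: 48
Delta = 48 - 4 = 44
New sum = old_sum + delta = 173 + (44) = 217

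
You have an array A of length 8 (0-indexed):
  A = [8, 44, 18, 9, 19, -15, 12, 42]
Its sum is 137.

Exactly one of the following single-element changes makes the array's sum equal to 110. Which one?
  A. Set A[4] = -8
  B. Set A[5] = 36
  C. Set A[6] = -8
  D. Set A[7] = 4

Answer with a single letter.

Answer: A

Derivation:
Option A: A[4] 19->-8, delta=-27, new_sum=137+(-27)=110 <-- matches target
Option B: A[5] -15->36, delta=51, new_sum=137+(51)=188
Option C: A[6] 12->-8, delta=-20, new_sum=137+(-20)=117
Option D: A[7] 42->4, delta=-38, new_sum=137+(-38)=99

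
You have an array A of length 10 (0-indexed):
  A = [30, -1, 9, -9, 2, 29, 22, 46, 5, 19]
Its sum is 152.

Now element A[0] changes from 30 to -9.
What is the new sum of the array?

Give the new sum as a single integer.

Old value at index 0: 30
New value at index 0: -9
Delta = -9 - 30 = -39
New sum = old_sum + delta = 152 + (-39) = 113

Answer: 113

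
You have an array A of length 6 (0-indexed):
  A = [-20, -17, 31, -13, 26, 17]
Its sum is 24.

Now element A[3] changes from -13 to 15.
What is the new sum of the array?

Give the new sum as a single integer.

Old value at index 3: -13
New value at index 3: 15
Delta = 15 - -13 = 28
New sum = old_sum + delta = 24 + (28) = 52

Answer: 52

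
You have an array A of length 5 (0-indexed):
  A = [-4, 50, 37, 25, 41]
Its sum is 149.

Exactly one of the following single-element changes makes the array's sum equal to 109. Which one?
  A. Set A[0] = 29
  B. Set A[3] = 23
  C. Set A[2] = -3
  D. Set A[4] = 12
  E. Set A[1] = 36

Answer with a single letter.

Option A: A[0] -4->29, delta=33, new_sum=149+(33)=182
Option B: A[3] 25->23, delta=-2, new_sum=149+(-2)=147
Option C: A[2] 37->-3, delta=-40, new_sum=149+(-40)=109 <-- matches target
Option D: A[4] 41->12, delta=-29, new_sum=149+(-29)=120
Option E: A[1] 50->36, delta=-14, new_sum=149+(-14)=135

Answer: C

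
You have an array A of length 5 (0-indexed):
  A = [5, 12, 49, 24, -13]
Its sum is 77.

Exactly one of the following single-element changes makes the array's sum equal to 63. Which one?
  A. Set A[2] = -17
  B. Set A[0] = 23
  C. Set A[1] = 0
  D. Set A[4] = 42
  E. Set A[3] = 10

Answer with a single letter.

Option A: A[2] 49->-17, delta=-66, new_sum=77+(-66)=11
Option B: A[0] 5->23, delta=18, new_sum=77+(18)=95
Option C: A[1] 12->0, delta=-12, new_sum=77+(-12)=65
Option D: A[4] -13->42, delta=55, new_sum=77+(55)=132
Option E: A[3] 24->10, delta=-14, new_sum=77+(-14)=63 <-- matches target

Answer: E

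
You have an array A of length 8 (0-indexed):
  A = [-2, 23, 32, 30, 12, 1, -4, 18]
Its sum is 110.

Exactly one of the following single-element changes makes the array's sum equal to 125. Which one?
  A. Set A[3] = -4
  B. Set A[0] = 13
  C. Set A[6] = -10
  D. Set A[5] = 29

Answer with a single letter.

Answer: B

Derivation:
Option A: A[3] 30->-4, delta=-34, new_sum=110+(-34)=76
Option B: A[0] -2->13, delta=15, new_sum=110+(15)=125 <-- matches target
Option C: A[6] -4->-10, delta=-6, new_sum=110+(-6)=104
Option D: A[5] 1->29, delta=28, new_sum=110+(28)=138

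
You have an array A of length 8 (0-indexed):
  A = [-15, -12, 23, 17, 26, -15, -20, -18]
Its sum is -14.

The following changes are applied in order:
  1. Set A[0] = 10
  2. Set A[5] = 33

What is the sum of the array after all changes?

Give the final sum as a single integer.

Answer: 59

Derivation:
Initial sum: -14
Change 1: A[0] -15 -> 10, delta = 25, sum = 11
Change 2: A[5] -15 -> 33, delta = 48, sum = 59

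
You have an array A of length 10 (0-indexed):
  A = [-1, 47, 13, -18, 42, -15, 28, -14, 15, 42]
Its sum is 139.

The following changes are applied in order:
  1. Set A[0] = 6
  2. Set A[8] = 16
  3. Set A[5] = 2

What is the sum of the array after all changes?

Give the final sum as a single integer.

Answer: 164

Derivation:
Initial sum: 139
Change 1: A[0] -1 -> 6, delta = 7, sum = 146
Change 2: A[8] 15 -> 16, delta = 1, sum = 147
Change 3: A[5] -15 -> 2, delta = 17, sum = 164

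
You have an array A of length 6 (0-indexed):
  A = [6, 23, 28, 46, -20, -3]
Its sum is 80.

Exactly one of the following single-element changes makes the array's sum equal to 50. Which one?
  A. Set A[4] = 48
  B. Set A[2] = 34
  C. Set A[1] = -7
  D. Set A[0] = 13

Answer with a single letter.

Option A: A[4] -20->48, delta=68, new_sum=80+(68)=148
Option B: A[2] 28->34, delta=6, new_sum=80+(6)=86
Option C: A[1] 23->-7, delta=-30, new_sum=80+(-30)=50 <-- matches target
Option D: A[0] 6->13, delta=7, new_sum=80+(7)=87

Answer: C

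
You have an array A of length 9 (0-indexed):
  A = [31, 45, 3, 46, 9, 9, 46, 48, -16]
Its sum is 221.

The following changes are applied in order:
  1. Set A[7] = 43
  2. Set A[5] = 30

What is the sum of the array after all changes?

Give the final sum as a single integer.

Initial sum: 221
Change 1: A[7] 48 -> 43, delta = -5, sum = 216
Change 2: A[5] 9 -> 30, delta = 21, sum = 237

Answer: 237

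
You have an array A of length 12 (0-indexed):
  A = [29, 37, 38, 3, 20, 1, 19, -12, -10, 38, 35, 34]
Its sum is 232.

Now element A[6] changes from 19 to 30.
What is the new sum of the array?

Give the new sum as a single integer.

Answer: 243

Derivation:
Old value at index 6: 19
New value at index 6: 30
Delta = 30 - 19 = 11
New sum = old_sum + delta = 232 + (11) = 243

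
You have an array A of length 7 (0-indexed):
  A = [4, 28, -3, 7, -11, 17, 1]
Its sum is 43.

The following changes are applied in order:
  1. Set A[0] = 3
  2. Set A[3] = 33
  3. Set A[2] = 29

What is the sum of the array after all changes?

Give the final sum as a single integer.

Answer: 100

Derivation:
Initial sum: 43
Change 1: A[0] 4 -> 3, delta = -1, sum = 42
Change 2: A[3] 7 -> 33, delta = 26, sum = 68
Change 3: A[2] -3 -> 29, delta = 32, sum = 100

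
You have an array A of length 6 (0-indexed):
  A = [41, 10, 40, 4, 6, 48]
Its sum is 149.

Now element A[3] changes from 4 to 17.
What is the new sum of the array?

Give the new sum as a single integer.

Old value at index 3: 4
New value at index 3: 17
Delta = 17 - 4 = 13
New sum = old_sum + delta = 149 + (13) = 162

Answer: 162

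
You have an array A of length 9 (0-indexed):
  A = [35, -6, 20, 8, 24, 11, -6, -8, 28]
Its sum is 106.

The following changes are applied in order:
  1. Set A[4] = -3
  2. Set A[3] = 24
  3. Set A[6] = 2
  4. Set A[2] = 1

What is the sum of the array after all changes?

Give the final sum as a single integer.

Answer: 84

Derivation:
Initial sum: 106
Change 1: A[4] 24 -> -3, delta = -27, sum = 79
Change 2: A[3] 8 -> 24, delta = 16, sum = 95
Change 3: A[6] -6 -> 2, delta = 8, sum = 103
Change 4: A[2] 20 -> 1, delta = -19, sum = 84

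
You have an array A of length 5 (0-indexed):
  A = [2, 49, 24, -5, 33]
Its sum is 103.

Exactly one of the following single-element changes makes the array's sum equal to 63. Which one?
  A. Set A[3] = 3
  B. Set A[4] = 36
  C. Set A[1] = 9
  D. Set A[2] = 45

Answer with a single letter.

Answer: C

Derivation:
Option A: A[3] -5->3, delta=8, new_sum=103+(8)=111
Option B: A[4] 33->36, delta=3, new_sum=103+(3)=106
Option C: A[1] 49->9, delta=-40, new_sum=103+(-40)=63 <-- matches target
Option D: A[2] 24->45, delta=21, new_sum=103+(21)=124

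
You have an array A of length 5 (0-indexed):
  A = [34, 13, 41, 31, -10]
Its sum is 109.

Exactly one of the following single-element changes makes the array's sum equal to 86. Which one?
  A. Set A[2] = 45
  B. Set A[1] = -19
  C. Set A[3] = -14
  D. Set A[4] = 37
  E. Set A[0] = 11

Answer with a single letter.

Answer: E

Derivation:
Option A: A[2] 41->45, delta=4, new_sum=109+(4)=113
Option B: A[1] 13->-19, delta=-32, new_sum=109+(-32)=77
Option C: A[3] 31->-14, delta=-45, new_sum=109+(-45)=64
Option D: A[4] -10->37, delta=47, new_sum=109+(47)=156
Option E: A[0] 34->11, delta=-23, new_sum=109+(-23)=86 <-- matches target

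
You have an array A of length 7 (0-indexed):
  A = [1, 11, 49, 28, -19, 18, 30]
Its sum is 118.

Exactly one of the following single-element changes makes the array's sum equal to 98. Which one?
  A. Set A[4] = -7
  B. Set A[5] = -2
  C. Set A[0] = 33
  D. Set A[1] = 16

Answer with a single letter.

Answer: B

Derivation:
Option A: A[4] -19->-7, delta=12, new_sum=118+(12)=130
Option B: A[5] 18->-2, delta=-20, new_sum=118+(-20)=98 <-- matches target
Option C: A[0] 1->33, delta=32, new_sum=118+(32)=150
Option D: A[1] 11->16, delta=5, new_sum=118+(5)=123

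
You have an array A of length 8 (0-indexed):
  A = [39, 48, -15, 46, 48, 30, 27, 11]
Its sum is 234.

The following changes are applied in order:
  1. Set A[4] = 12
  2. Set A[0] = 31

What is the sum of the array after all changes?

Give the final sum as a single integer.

Initial sum: 234
Change 1: A[4] 48 -> 12, delta = -36, sum = 198
Change 2: A[0] 39 -> 31, delta = -8, sum = 190

Answer: 190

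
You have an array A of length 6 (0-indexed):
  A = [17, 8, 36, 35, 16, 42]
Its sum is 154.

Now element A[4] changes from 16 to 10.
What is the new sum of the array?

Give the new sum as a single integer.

Answer: 148

Derivation:
Old value at index 4: 16
New value at index 4: 10
Delta = 10 - 16 = -6
New sum = old_sum + delta = 154 + (-6) = 148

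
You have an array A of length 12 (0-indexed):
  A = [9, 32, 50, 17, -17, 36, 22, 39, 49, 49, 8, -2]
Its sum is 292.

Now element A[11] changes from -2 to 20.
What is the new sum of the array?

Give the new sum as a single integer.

Answer: 314

Derivation:
Old value at index 11: -2
New value at index 11: 20
Delta = 20 - -2 = 22
New sum = old_sum + delta = 292 + (22) = 314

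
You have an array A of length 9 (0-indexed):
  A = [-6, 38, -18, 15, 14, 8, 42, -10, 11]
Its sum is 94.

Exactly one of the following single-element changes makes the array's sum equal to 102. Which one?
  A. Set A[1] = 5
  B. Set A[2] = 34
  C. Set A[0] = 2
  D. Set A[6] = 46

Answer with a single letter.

Option A: A[1] 38->5, delta=-33, new_sum=94+(-33)=61
Option B: A[2] -18->34, delta=52, new_sum=94+(52)=146
Option C: A[0] -6->2, delta=8, new_sum=94+(8)=102 <-- matches target
Option D: A[6] 42->46, delta=4, new_sum=94+(4)=98

Answer: C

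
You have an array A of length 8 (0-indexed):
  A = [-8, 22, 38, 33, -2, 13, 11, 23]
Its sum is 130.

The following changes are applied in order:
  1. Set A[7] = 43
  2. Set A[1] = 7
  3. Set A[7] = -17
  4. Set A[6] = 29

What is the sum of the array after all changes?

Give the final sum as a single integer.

Answer: 93

Derivation:
Initial sum: 130
Change 1: A[7] 23 -> 43, delta = 20, sum = 150
Change 2: A[1] 22 -> 7, delta = -15, sum = 135
Change 3: A[7] 43 -> -17, delta = -60, sum = 75
Change 4: A[6] 11 -> 29, delta = 18, sum = 93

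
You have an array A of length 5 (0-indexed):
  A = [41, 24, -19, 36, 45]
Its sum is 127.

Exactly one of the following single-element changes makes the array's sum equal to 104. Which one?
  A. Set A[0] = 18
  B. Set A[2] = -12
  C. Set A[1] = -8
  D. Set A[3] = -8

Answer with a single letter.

Option A: A[0] 41->18, delta=-23, new_sum=127+(-23)=104 <-- matches target
Option B: A[2] -19->-12, delta=7, new_sum=127+(7)=134
Option C: A[1] 24->-8, delta=-32, new_sum=127+(-32)=95
Option D: A[3] 36->-8, delta=-44, new_sum=127+(-44)=83

Answer: A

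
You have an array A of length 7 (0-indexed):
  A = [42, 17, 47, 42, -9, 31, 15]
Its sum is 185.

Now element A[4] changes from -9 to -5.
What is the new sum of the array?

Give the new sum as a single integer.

Old value at index 4: -9
New value at index 4: -5
Delta = -5 - -9 = 4
New sum = old_sum + delta = 185 + (4) = 189

Answer: 189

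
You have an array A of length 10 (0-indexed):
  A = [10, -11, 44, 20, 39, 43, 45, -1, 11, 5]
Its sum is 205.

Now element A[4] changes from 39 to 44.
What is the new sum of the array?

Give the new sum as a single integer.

Answer: 210

Derivation:
Old value at index 4: 39
New value at index 4: 44
Delta = 44 - 39 = 5
New sum = old_sum + delta = 205 + (5) = 210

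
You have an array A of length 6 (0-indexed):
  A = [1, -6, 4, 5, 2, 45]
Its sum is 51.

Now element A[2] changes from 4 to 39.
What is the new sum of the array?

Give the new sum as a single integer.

Answer: 86

Derivation:
Old value at index 2: 4
New value at index 2: 39
Delta = 39 - 4 = 35
New sum = old_sum + delta = 51 + (35) = 86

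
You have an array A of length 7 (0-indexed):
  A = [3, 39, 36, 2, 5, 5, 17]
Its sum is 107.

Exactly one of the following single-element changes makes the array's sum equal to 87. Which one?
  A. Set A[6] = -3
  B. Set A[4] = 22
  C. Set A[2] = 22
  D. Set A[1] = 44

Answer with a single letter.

Answer: A

Derivation:
Option A: A[6] 17->-3, delta=-20, new_sum=107+(-20)=87 <-- matches target
Option B: A[4] 5->22, delta=17, new_sum=107+(17)=124
Option C: A[2] 36->22, delta=-14, new_sum=107+(-14)=93
Option D: A[1] 39->44, delta=5, new_sum=107+(5)=112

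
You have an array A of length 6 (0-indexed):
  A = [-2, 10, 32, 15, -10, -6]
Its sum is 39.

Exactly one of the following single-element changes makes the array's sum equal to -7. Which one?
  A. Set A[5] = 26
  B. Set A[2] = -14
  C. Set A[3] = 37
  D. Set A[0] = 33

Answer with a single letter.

Option A: A[5] -6->26, delta=32, new_sum=39+(32)=71
Option B: A[2] 32->-14, delta=-46, new_sum=39+(-46)=-7 <-- matches target
Option C: A[3] 15->37, delta=22, new_sum=39+(22)=61
Option D: A[0] -2->33, delta=35, new_sum=39+(35)=74

Answer: B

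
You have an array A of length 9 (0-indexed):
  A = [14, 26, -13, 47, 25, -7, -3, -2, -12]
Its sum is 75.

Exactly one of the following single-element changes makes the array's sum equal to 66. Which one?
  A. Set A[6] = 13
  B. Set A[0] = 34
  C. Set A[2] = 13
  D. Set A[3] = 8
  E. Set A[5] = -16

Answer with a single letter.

Option A: A[6] -3->13, delta=16, new_sum=75+(16)=91
Option B: A[0] 14->34, delta=20, new_sum=75+(20)=95
Option C: A[2] -13->13, delta=26, new_sum=75+(26)=101
Option D: A[3] 47->8, delta=-39, new_sum=75+(-39)=36
Option E: A[5] -7->-16, delta=-9, new_sum=75+(-9)=66 <-- matches target

Answer: E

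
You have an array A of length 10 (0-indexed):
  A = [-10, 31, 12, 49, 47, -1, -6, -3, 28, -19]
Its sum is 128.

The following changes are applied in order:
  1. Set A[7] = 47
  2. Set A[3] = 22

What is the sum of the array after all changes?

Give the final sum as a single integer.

Answer: 151

Derivation:
Initial sum: 128
Change 1: A[7] -3 -> 47, delta = 50, sum = 178
Change 2: A[3] 49 -> 22, delta = -27, sum = 151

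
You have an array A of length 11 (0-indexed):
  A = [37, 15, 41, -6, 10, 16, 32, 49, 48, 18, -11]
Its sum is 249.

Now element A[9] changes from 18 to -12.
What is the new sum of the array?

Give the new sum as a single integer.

Old value at index 9: 18
New value at index 9: -12
Delta = -12 - 18 = -30
New sum = old_sum + delta = 249 + (-30) = 219

Answer: 219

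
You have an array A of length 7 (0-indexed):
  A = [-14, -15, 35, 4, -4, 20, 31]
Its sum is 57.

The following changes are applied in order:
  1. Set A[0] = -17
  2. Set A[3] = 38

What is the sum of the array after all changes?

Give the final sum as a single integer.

Initial sum: 57
Change 1: A[0] -14 -> -17, delta = -3, sum = 54
Change 2: A[3] 4 -> 38, delta = 34, sum = 88

Answer: 88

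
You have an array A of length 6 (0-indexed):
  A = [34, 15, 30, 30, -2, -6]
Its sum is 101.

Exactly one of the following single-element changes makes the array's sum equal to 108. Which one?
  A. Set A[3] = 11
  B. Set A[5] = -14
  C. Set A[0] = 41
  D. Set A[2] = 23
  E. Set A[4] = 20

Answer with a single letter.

Option A: A[3] 30->11, delta=-19, new_sum=101+(-19)=82
Option B: A[5] -6->-14, delta=-8, new_sum=101+(-8)=93
Option C: A[0] 34->41, delta=7, new_sum=101+(7)=108 <-- matches target
Option D: A[2] 30->23, delta=-7, new_sum=101+(-7)=94
Option E: A[4] -2->20, delta=22, new_sum=101+(22)=123

Answer: C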